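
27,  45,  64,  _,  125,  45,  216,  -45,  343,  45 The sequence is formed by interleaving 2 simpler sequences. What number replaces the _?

-45

Taking every 2nd term gives 2 separate tracks.
Track A = 27, 64, 125, 216, 343: the cubes 3³, 4³, 5³, ….
Track B = 45, ?, 45, -45, 45: alternating ±45.
The gap is track B's term 2; the rule gives -45.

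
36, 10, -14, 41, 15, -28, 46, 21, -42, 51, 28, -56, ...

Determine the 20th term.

55

The terms cycle through 3 interleaved subsequences.
Subsequence A: 36, 41, 46, 51 — linear: a_n = 31 + 5·n.
Subsequence B: 10, 15, 21, 28 — the triangular numbers T_4, T_5, ….
Subsequence C: -14, -28, -42, -56 — subtracting 14 each time.
Position 20 → subsequence B, term 7 = 55.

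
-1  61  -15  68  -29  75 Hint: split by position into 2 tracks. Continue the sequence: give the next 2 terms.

-43, 82

Taking every 2nd term gives 2 separate tracks.
Track A is -1, -15, -29, which is arithmetic with common difference −14.
Track B is 61, 68, 75, which is arithmetic, step +7.
Position 7 → track A, term 4 = -43.
Position 8 → track B, term 4 = 82.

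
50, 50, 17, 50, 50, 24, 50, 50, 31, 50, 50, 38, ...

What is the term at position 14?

Positions follow the repeating pattern AAB; grouping by letter gives 2 tracks.
Subsequence A = 50, 50, 50, 50, 50, 50, 50, 50: the constant sequence 50.
Subsequence B = 17, 24, 31, 38: linear: a_n = 10 + 7·n.
The 14th slot belongs to subsequence A; its 10th term is 50.

50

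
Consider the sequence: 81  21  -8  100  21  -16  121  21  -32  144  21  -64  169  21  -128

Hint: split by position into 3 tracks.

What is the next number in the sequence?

196

The terms cycle through 3 interleaved subsequences.
Track A: 81, 100, 121, 144, 169. The squares 9², 10², 11², ….
Track B: 21, 21, 21, 21, 21. Constant 21.
Track C: -8, -16, -32, -64, -128. Geometric, ×2 each step.
The 16th slot belongs to track A; its 6th term is 196.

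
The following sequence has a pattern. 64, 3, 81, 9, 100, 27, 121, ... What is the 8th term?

The terms cycle through 2 interleaved subsequences.
Track A = 64, 81, 100, 121: the squares 8², 9², 10², ….
Track B = 3, 9, 27: successive powers of 3.
The 8th slot belongs to track B; its 4th term is 81.

81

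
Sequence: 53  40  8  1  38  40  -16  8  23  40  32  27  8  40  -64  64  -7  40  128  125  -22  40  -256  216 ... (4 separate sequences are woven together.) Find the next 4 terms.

Split by position mod 4 into 4 tracks.
Stream A is 53, 38, 23, 8, -7, -22, which is arithmetic, step −15.
Stream B is 40, 40, 40, 40, 40, 40, which is constant 40.
Stream C is 8, -16, 32, -64, 128, -256, which is multiplying by -2 each time.
Stream D is 1, 8, 27, 64, 125, 216, which is consecutive cubes n³ from n = 1.
Term 25 comes from stream A (its 7th entry): -37.
Position 26 → stream B, term 7 = 40.
The 27th slot belongs to stream C; its 7th term is 512.
Term 28 comes from stream D (its 7th entry): 343.

-37, 40, 512, 343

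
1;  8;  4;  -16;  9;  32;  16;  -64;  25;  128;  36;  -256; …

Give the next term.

49

Taking every 2nd term gives 2 separate tracks.
Track A = 1, 4, 9, 16, 25, 36: the squares 1², 2², 3², ….
Track B = 8, -16, 32, -64, 128, -256: multiplying by -2 each time.
The 13th slot belongs to track A; its 7th term is 49.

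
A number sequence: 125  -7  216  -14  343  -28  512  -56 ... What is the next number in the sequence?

729

The terms cycle through 2 interleaved subsequences.
Track A: 125, 216, 343, 512 (the cubes 5³, 6³, 7³, …).
Track B: -7, -14, -28, -56 (a geometric progression (common ratio 2)).
Position 9 → track A, term 5 = 729.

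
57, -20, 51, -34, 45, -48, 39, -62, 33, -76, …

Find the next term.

The terms cycle through 2 interleaved subsequences.
Track A: 57, 51, 45, 39, 33 (arithmetic, step −6).
Track B: -20, -34, -48, -62, -76 (subtracting 14 each time).
Position 11 falls in track A as its term 6, giving 27.

27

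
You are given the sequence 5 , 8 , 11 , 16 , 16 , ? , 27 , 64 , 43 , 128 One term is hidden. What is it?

Taking every 2nd term gives 2 separate tracks.
Subsequence A: 5, 11, 16, 27, 43 (Fibonacci-style (each term is the sum of the two before it)).
Subsequence B: 8, 16, ?, 64, 128 (powers 2^3, 2^4, 2^5, …).
So the missing entry in subsequence B is 32.

32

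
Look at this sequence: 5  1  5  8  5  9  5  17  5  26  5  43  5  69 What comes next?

Split by position mod 2 into 2 tracks.
Track A: 5, 5, 5, 5, 5, 5, 5 (the constant sequence 5).
Track B: 1, 8, 9, 17, 26, 43, 69 (each term equals the sum of the previous two).
Position 15 falls in track A as its term 8, giving 5.

5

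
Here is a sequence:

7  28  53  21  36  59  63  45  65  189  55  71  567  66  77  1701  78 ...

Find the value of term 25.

45927

The terms cycle through 3 interleaved subsequences.
Stream A: 7, 21, 63, 189, 567, 1701 (a geometric progression (common ratio 3)).
Stream B: 28, 36, 45, 55, 66, 78 (triangular numbers n(n+1)/2 for n = 7, 8, …).
Stream C: 53, 59, 65, 71, 77 (adding 6 each time).
Term 25 comes from stream A (its 9th entry): 45927.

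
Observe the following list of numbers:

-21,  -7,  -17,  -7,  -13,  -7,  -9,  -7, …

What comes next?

Odd-indexed and even-indexed terms follow separate rules.
Stream A = -21, -17, -13, -9: arithmetic with common difference +4.
Stream B = -7, -7, -7, -7: constant -7.
Position 9 → stream A, term 5 = -5.

-5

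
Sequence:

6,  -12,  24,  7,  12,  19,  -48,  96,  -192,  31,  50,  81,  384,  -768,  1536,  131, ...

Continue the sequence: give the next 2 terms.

212, 343

Reading positions in blocks of 6 reveals the pattern AAABBB — 2 tracks woven together.
Subsequence A: 6, -12, 24, -48, 96, -192, 384, -768, 1536. A geometric progression (common ratio -2).
Subsequence B: 7, 12, 19, 31, 50, 81, 131. A Fibonacci-like recurrence a_n = a_{n-1} + a_{n-2}.
Position 17 falls in subsequence B as its term 8, giving 212.
The 18th slot belongs to subsequence B; its 9th term is 343.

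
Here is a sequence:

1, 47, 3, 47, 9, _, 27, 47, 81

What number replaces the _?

Positions 1, 3, 5, … form one subsequence and positions 2, 4, 6, … form another.
Subsequence A: 1, 3, 9, 27, 81 — powers 3^0, 3^1, 3^2, ….
Subsequence B: 47, 47, ?, 47 — constant 47.
Subsequence B's pattern makes the blank 47.

47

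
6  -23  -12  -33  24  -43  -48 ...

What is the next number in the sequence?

Positions 1, 3, 5, … form one subsequence and positions 2, 4, 6, … form another.
Track A: 6, -12, 24, -48 (multiplying by -2 each time).
Track B: -23, -33, -43 (arithmetic, step −10).
The 8th slot belongs to track B; its 4th term is -53.

-53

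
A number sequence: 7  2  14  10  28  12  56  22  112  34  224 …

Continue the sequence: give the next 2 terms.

Odd-indexed and even-indexed terms follow separate rules.
Track A is 7, 14, 28, 56, 112, 224, which is a geometric progression (common ratio 2).
Track B is 2, 10, 12, 22, 34, which is a Fibonacci-like recurrence a_n = a_{n-1} + a_{n-2}.
The 12th slot belongs to track B; its 6th term is 56.
Position 13 falls in track A as its term 7, giving 448.

56, 448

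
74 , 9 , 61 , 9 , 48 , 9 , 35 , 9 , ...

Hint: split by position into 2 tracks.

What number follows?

Taking every 2nd term gives 2 separate tracks.
Subsequence A is 74, 61, 48, 35, which is subtracting 13 each time.
Subsequence B is 9, 9, 9, 9, which is constant 9.
The 9th slot belongs to subsequence A; its 5th term is 22.

22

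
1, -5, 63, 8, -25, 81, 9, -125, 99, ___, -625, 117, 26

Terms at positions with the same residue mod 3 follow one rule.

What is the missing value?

17

Taking every 3rd term gives 3 separate tracks.
Track A: 1, 8, 9, ?, 26. A Fibonacci-like recurrence a_n = a_{n-1} + a_{n-2}.
Track B: -5, -25, -125, -625. A geometric progression (common ratio 5).
Track C: 63, 81, 99, 117. Arithmetic, step +18.
Track A's pattern makes the blank 17.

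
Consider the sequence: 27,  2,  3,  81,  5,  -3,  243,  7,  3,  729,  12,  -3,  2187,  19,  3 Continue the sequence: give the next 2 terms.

Read the sequence 3 terms at a time; column i is its own pattern.
Subsequence A = 27, 81, 243, 729, 2187: successive powers of 3.
Subsequence B = 2, 5, 7, 12, 19: a Fibonacci-like recurrence a_n = a_{n-1} + a_{n-2}.
Subsequence C = 3, -3, 3, -3, 3: alternating ±3.
Term 16 comes from subsequence A (its 6th entry): 6561.
Term 17 comes from subsequence B (its 6th entry): 31.

6561, 31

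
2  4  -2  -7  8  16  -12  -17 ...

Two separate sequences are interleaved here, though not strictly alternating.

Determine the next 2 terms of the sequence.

The slot pattern repeats as AABB (period 4), so there are 2 interleaved tracks.
Track A: 2, 4, 8, 16 (powers of 2).
Track B: -2, -7, -12, -17 (arithmetic, step −5).
The 9th slot belongs to track A; its 5th term is 32.
Position 10 falls in track A as its term 6, giving 64.

32, 64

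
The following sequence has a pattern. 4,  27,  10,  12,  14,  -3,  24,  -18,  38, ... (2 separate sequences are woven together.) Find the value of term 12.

Odd-indexed and even-indexed terms follow separate rules.
Stream A is 4, 10, 14, 24, 38, which is a Fibonacci-like recurrence a_n = a_{n-1} + a_{n-2}.
Stream B is 27, 12, -3, -18, which is subtracting 15 each time.
Term 12 comes from stream B (its 6th entry): -48.

-48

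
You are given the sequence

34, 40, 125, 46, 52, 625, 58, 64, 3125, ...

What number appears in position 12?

15625

Reading positions in blocks of 3 reveals the pattern AAB — 2 tracks woven together.
Stream A = 34, 40, 46, 52, 58, 64: adding 6 each time.
Stream B = 125, 625, 3125: powers 5^3, 5^4, 5^5, ….
The 12th slot belongs to stream B; its 4th term is 15625.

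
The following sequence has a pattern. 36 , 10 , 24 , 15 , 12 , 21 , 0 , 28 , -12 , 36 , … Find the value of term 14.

55

Positions 1, 3, 5, … form one subsequence and positions 2, 4, 6, … form another.
Subsequence A: 36, 24, 12, 0, -12 (subtracting 12 each time).
Subsequence B: 10, 15, 21, 28, 36 (triangular numbers starting at T_4).
Position 14 falls in subsequence B as its term 7, giving 55.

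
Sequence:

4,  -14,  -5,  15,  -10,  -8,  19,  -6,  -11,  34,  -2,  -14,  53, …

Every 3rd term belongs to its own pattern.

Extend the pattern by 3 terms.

2, -17, 87

Split by position mod 3 into 3 tracks.
Stream A: 4, 15, 19, 34, 53 — a Fibonacci-like recurrence a_n = a_{n-1} + a_{n-2}.
Stream B: -14, -10, -6, -2 — arithmetic with common difference +4.
Stream C: -5, -8, -11, -14 — subtracting 3 each time.
Position 14 falls in stream B as its term 5, giving 2.
Position 15 falls in stream C as its term 5, giving -17.
Term 16 comes from stream A (its 6th entry): 87.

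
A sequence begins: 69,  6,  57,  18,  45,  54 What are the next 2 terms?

33, 162

Odd-indexed and even-indexed terms follow separate rules.
Subsequence A: 69, 57, 45 (subtracting 12 each time).
Subsequence B: 6, 18, 54 (multiplying by 3 each time).
Position 7 falls in subsequence A as its term 4, giving 33.
Term 8 comes from subsequence B (its 4th entry): 162.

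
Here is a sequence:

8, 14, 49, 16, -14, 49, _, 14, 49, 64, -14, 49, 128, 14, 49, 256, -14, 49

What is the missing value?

Read the sequence 3 terms at a time; column i is its own pattern.
Track A: 8, 16, ?, 64, 128, 256 (successive powers of 2).
Track B: 14, -14, 14, -14, 14, -14 (alternating ±14).
Track C: 49, 49, 49, 49, 49, 49 (always 49).
Track A's pattern makes the blank 32.

32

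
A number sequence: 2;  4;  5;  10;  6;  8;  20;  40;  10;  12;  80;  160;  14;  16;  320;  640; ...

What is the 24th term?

10240

The slot pattern repeats as AABB (period 4), so there are 2 interleaved tracks.
Track A: 2, 4, 6, 8, 10, 12, 14, 16 — adding 2 each time.
Track B: 5, 10, 20, 40, 80, 160, 320, 640 — geometric with ratio 2.
Term 24 comes from track B (its 12th entry): 10240.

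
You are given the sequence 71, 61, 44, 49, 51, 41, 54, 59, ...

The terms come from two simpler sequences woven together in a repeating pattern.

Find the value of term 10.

The slot pattern repeats as AABB (period 4), so there are 2 interleaved tracks.
Track A = 71, 61, 51, 41: linear: a_n = 81 − 10·n.
Track B = 44, 49, 54, 59: adding 5 each time.
Position 10 falls in track A as its term 6, giving 21.

21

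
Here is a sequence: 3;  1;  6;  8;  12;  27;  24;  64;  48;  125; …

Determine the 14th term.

343

Positions 1, 3, 5, … form one subsequence and positions 2, 4, 6, … form another.
Subsequence A: 3, 6, 12, 24, 48 (multiplying by 2 each time).
Subsequence B: 1, 8, 27, 64, 125 (perfect cubes starting at 1³).
Position 14 falls in subsequence B as its term 7, giving 343.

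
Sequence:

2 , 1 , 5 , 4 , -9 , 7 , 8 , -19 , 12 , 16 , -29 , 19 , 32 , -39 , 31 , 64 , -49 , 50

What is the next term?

128

Read the sequence 3 terms at a time; column i is its own pattern.
Track A: 2, 4, 8, 16, 32, 64. Powers of 2.
Track B: 1, -9, -19, -29, -39, -49. Arithmetic with common difference −10.
Track C: 5, 7, 12, 19, 31, 50. Each term equals the sum of the previous two.
The 19th slot belongs to track A; its 7th term is 128.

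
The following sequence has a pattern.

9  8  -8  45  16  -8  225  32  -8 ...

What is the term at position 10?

The terms cycle through 3 interleaved subsequences.
Subsequence A is 9, 45, 225, which is a geometric progression (common ratio 5).
Subsequence B is 8, 16, 32, which is successive powers of 2.
Subsequence C is -8, -8, -8, which is always -8.
The 10th slot belongs to subsequence A; its 4th term is 1125.

1125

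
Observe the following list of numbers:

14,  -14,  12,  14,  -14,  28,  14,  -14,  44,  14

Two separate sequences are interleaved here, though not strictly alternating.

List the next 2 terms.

The slot pattern repeats as AAB (period 3), so there are 2 interleaved tracks.
Track A: 14, -14, 14, -14, 14, -14, 14 — oscillating between 14 and -14.
Track B: 12, 28, 44 — arithmetic, step +16.
Term 11 comes from track A (its 8th entry): -14.
Position 12 → track B, term 4 = 60.

-14, 60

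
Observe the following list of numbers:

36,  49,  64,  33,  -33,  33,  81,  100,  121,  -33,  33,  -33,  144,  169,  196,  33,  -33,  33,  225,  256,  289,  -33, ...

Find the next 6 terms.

Reading positions in blocks of 6 reveals the pattern AAABBB — 2 tracks woven together.
Track A: 36, 49, 64, 81, 100, 121, 144, 169, 196, 225, 256, 289 (the squares 6², 7², 8², …).
Track B: 33, -33, 33, -33, 33, -33, 33, -33, 33, -33 (alternating ±33).
Position 23 falls in track B as its term 11, giving 33.
The 24th slot belongs to track B; its 12th term is -33.
The 25th slot belongs to track A; its 13th term is 324.
Position 26 falls in track A as its term 14, giving 361.
Position 27 falls in track A as its term 15, giving 400.
Position 28 → track B, term 13 = 33.

33, -33, 324, 361, 400, 33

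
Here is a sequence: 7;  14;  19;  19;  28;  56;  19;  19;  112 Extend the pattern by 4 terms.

Positions follow the repeating pattern AABB; grouping by letter gives 2 tracks.
Track A: 7, 14, 28, 56, 112. A geometric progression (common ratio 2).
Track B: 19, 19, 19, 19. The constant sequence 19.
Position 10 → track A, term 6 = 224.
Position 11 → track B, term 5 = 19.
The 12th slot belongs to track B; its 6th term is 19.
Position 13 → track A, term 7 = 448.

224, 19, 19, 448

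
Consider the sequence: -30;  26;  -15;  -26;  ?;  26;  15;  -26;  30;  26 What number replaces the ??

0

Positions 1, 3, 5, … form one subsequence and positions 2, 4, 6, … form another.
Track A: -30, -15, ?, 15, 30 — arithmetic, step +15.
Track B: 26, -26, 26, -26, 26 — the oscillation 26·(−1)^(n+1).
The gap is track A's term 3; the rule gives 0.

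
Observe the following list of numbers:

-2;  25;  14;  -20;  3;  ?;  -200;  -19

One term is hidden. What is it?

The slot pattern repeats as ABB (period 3), so there are 2 interleaved tracks.
Track A = -2, -20, -200: geometric with ratio 10.
Track B = 25, 14, 3, ?, -19: subtracting 11 each time.
Filling track B at index 4 by its rule yields -8.

-8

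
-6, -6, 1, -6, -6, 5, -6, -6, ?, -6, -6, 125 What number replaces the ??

The slot pattern repeats as AAB (period 3), so there are 2 interleaved tracks.
Track A: -6, -6, -6, -6, -6, -6, -6, -6. Always -6.
Track B: 1, 5, ?, 125. Powers of 5.
Track B's pattern makes the blank 25.

25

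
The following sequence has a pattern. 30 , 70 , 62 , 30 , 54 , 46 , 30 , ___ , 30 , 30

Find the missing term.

Reading positions in blocks of 3 reveals the pattern ABB — 2 tracks woven together.
Track A = 30, 30, 30, 30: constant 30.
Track B = 70, 62, 54, 46, ?, 30: arithmetic with common difference −8.
The gap is track B's term 5; the rule gives 38.

38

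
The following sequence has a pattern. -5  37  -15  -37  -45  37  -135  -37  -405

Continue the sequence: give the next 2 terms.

Odd-indexed and even-indexed terms follow separate rules.
Track A: -5, -15, -45, -135, -405 (a geometric progression (common ratio 3)).
Track B: 37, -37, 37, -37 (the oscillation 37·(−1)^(n+1)).
Position 10 → track B, term 5 = 37.
The 11th slot belongs to track A; its 6th term is -1215.

37, -1215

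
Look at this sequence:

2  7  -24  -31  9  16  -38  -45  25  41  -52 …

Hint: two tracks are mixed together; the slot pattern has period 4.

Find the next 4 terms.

Reading positions in blocks of 4 reveals the pattern AABB — 2 tracks woven together.
Stream A is 2, 7, 9, 16, 25, 41, which is each term equals the sum of the previous two.
Stream B is -24, -31, -38, -45, -52, which is linear: a_n = -17 − 7·n.
Position 12 falls in stream B as its term 6, giving -59.
The 13th slot belongs to stream A; its 7th term is 66.
Position 14 falls in stream A as its term 8, giving 107.
The 15th slot belongs to stream B; its 7th term is -66.

-59, 66, 107, -66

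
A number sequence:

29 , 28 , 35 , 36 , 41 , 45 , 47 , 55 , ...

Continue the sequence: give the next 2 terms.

53, 66

The terms cycle through 2 interleaved subsequences.
Stream A: 29, 35, 41, 47 — arithmetic, step +6.
Stream B: 28, 36, 45, 55 — triangular numbers starting at T_7.
Position 9 → stream A, term 5 = 53.
Term 10 comes from stream B (its 5th entry): 66.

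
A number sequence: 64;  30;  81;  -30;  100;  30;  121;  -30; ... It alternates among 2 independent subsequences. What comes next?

Split by position mod 2 into 2 tracks.
Track A: 64, 81, 100, 121 — perfect squares starting at 8².
Track B: 30, -30, 30, -30 — the oscillation 30·(−1)^(n+1).
Position 9 → track A, term 5 = 144.

144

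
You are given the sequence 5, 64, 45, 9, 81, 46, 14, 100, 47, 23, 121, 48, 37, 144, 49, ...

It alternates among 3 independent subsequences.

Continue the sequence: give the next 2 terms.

Split by position mod 3 into 3 tracks.
Track A: 5, 9, 14, 23, 37 — a Fibonacci-like recurrence a_n = a_{n-1} + a_{n-2}.
Track B: 64, 81, 100, 121, 144 — consecutive squares n² from n = 8.
Track C: 45, 46, 47, 48, 49 — linear: a_n = 44 + n.
Position 16 → track A, term 6 = 60.
Term 17 comes from track B (its 6th entry): 169.

60, 169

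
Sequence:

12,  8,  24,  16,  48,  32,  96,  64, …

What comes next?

Taking every 2nd term gives 2 separate tracks.
Track A: 12, 24, 48, 96 (multiplying by 2 each time).
Track B: 8, 16, 32, 64 (powers of 2).
The 9th slot belongs to track A; its 5th term is 192.

192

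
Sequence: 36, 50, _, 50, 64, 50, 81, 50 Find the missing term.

49

Split by position mod 2 into 2 tracks.
Track A is 36, ?, 64, 81, which is perfect squares starting at 6².
Track B is 50, 50, 50, 50, which is always 50.
Filling track A at index 2 by its rule yields 49.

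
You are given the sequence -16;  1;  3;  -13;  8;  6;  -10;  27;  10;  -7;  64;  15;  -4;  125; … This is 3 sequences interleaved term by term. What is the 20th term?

Split by position mod 3 into 3 tracks.
Stream A is -16, -13, -10, -7, -4, which is arithmetic with common difference +3.
Stream B is 1, 8, 27, 64, 125, which is perfect cubes starting at 1³.
Stream C is 3, 6, 10, 15, which is triangular numbers starting at T_2.
Term 20 comes from stream B (its 7th entry): 343.

343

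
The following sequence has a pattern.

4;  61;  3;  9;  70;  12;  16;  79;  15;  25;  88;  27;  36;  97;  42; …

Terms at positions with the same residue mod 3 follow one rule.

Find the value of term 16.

Read the sequence 3 terms at a time; column i is its own pattern.
Track A = 4, 9, 16, 25, 36: perfect squares starting at 2².
Track B = 61, 70, 79, 88, 97: linear: a_n = 52 + 9·n.
Track C = 3, 12, 15, 27, 42: each term equals the sum of the previous two.
Position 16 → track A, term 6 = 49.

49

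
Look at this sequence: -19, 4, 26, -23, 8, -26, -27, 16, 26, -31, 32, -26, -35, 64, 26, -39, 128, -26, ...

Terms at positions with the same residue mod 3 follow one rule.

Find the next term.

-43

The terms cycle through 3 interleaved subsequences.
Stream A = -19, -23, -27, -31, -35, -39: subtracting 4 each time.
Stream B = 4, 8, 16, 32, 64, 128: powers 2^2, 2^3, 2^4, ….
Stream C = 26, -26, 26, -26, 26, -26: the oscillation 26·(−1)^(n+1).
Term 19 comes from stream A (its 7th entry): -43.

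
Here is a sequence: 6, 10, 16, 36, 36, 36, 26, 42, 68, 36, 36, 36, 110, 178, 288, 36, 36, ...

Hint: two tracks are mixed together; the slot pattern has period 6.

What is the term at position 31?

8362

The slot pattern repeats as AAABBB (period 6), so there are 2 interleaved tracks.
Track A = 6, 10, 16, 26, 42, 68, 110, 178, 288: a Fibonacci-like recurrence a_n = a_{n-1} + a_{n-2}.
Track B = 36, 36, 36, 36, 36, 36, 36, 36: always 36.
Position 31 → track A, term 16 = 8362.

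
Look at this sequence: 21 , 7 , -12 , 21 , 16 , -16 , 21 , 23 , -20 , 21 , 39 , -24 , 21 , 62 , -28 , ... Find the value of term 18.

-32

The terms cycle through 3 interleaved subsequences.
Track A: 21, 21, 21, 21, 21 (always 21).
Track B: 7, 16, 23, 39, 62 (Fibonacci-style (each term is the sum of the two before it)).
Track C: -12, -16, -20, -24, -28 (linear: a_n = -8 − 4·n).
The 18th slot belongs to track C; its 6th term is -32.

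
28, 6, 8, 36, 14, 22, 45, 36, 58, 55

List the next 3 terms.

94, 152, 66

The slot pattern repeats as ABB (period 3), so there are 2 interleaved tracks.
Stream A: 28, 36, 45, 55. Triangular numbers starting at T_7.
Stream B: 6, 8, 14, 22, 36, 58. Fibonacci-style (each term is the sum of the two before it).
Position 11 → stream B, term 7 = 94.
Term 12 comes from stream B (its 8th entry): 152.
Term 13 comes from stream A (its 5th entry): 66.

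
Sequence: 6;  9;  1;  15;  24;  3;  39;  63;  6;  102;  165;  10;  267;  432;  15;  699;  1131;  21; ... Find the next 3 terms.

1830, 2961, 28

Positions follow the repeating pattern AAB; grouping by letter gives 2 tracks.
Track A: 6, 9, 15, 24, 39, 63, 102, 165, 267, 432, 699, 1131. A Fibonacci-like recurrence a_n = a_{n-1} + a_{n-2}.
Track B: 1, 3, 6, 10, 15, 21. Triangular numbers n(n+1)/2 for n = 1, 2, ….
Position 19 → track A, term 13 = 1830.
Position 20 falls in track A as its term 14, giving 2961.
Position 21 → track B, term 7 = 28.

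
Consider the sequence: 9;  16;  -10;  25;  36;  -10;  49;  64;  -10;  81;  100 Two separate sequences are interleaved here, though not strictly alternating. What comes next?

The slot pattern repeats as AAB (period 3), so there are 2 interleaved tracks.
Stream A: 9, 16, 25, 36, 49, 64, 81, 100 — consecutive squares n² from n = 3.
Stream B: -10, -10, -10 — constant -10.
Position 12 → stream B, term 4 = -10.

-10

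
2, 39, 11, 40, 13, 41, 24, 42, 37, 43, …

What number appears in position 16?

46

The terms cycle through 2 interleaved subsequences.
Subsequence A: 2, 11, 13, 24, 37 (Fibonacci-style (each term is the sum of the two before it)).
Subsequence B: 39, 40, 41, 42, 43 (adding 1 each time).
Position 16 → subsequence B, term 8 = 46.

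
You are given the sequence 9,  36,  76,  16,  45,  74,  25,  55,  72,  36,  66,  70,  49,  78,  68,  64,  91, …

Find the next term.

Split by position mod 3: positions 1, 4, 7, … form one track, and each other residue class forms its own.
Track A: 9, 16, 25, 36, 49, 64 — the squares 3², 4², 5², ….
Track B: 36, 45, 55, 66, 78, 91 — triangular numbers n(n+1)/2 for n = 8, 9, ….
Track C: 76, 74, 72, 70, 68 — linear: a_n = 78 − 2·n.
Term 18 comes from track C (its 6th entry): 66.

66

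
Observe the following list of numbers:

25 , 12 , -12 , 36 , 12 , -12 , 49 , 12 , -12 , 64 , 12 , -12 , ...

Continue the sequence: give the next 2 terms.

81, 12

The slot pattern repeats as ABB (period 3), so there are 2 interleaved tracks.
Subsequence A: 25, 36, 49, 64 (the squares 5², 6², 7², …).
Subsequence B: 12, -12, 12, -12, 12, -12, 12, -12 (the oscillation 12·(−1)^(n+1)).
Position 13 → subsequence A, term 5 = 81.
The 14th slot belongs to subsequence B; its 9th term is 12.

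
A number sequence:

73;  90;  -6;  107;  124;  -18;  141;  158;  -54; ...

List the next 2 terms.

175, 192

Positions follow the repeating pattern AAB; grouping by letter gives 2 tracks.
Subsequence A: 73, 90, 107, 124, 141, 158 — adding 17 each time.
Subsequence B: -6, -18, -54 — geometric, ×3 each step.
The 10th slot belongs to subsequence A; its 7th term is 175.
Position 11 → subsequence A, term 8 = 192.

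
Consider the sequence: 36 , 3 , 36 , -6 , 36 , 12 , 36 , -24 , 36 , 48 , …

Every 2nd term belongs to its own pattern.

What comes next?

Odd-indexed and even-indexed terms follow separate rules.
Stream A = 36, 36, 36, 36, 36: always 36.
Stream B = 3, -6, 12, -24, 48: geometric with ratio -2.
Position 11 falls in stream A as its term 6, giving 36.

36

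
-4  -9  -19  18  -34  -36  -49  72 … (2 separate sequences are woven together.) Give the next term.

Odd-indexed and even-indexed terms follow separate rules.
Stream A is -4, -19, -34, -49, which is arithmetic with common difference −15.
Stream B is -9, 18, -36, 72, which is geometric with ratio -2.
Position 9 → stream A, term 5 = -64.

-64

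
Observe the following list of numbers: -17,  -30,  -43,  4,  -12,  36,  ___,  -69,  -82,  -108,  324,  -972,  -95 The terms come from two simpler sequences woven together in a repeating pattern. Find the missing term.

Positions follow the repeating pattern AAABBB; grouping by letter gives 2 tracks.
Stream A: -17, -30, -43, ?, -69, -82, -95. Arithmetic, step −13.
Stream B: 4, -12, 36, -108, 324, -972. A geometric progression (common ratio -3).
The gap is stream A's term 4; the rule gives -56.

-56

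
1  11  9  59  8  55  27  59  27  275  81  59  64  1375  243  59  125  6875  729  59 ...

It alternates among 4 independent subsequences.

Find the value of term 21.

Taking every 4th term gives 4 separate tracks.
Subsequence A = 1, 8, 27, 64, 125: the cubes 1³, 2³, 3³, ….
Subsequence B = 11, 55, 275, 1375, 6875: a geometric progression (common ratio 5).
Subsequence C = 9, 27, 81, 243, 729: powers of 3.
Subsequence D = 59, 59, 59, 59, 59: the constant sequence 59.
The 21st slot belongs to subsequence A; its 6th term is 216.

216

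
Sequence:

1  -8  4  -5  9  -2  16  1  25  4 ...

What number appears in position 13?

49

The terms cycle through 2 interleaved subsequences.
Subsequence A is 1, 4, 9, 16, 25, which is perfect squares starting at 1².
Subsequence B is -8, -5, -2, 1, 4, which is adding 3 each time.
Position 13 falls in subsequence A as its term 7, giving 49.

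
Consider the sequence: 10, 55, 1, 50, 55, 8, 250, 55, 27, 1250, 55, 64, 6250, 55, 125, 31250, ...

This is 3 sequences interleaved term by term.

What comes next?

55

Split by position mod 3 into 3 tracks.
Track A: 10, 50, 250, 1250, 6250, 31250. Geometric, ×5 each step.
Track B: 55, 55, 55, 55, 55. Constant 55.
Track C: 1, 8, 27, 64, 125. Perfect cubes starting at 1³.
Term 17 comes from track B (its 6th entry): 55.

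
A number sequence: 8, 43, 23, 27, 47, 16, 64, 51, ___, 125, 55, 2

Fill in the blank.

Taking every 3rd term gives 3 separate tracks.
Stream A is 8, 27, 64, 125, which is consecutive cubes n³ from n = 2.
Stream B is 43, 47, 51, 55, which is arithmetic, step +4.
Stream C is 23, 16, ?, 2, which is linear: a_n = 30 − 7·n.
Stream C's pattern makes the blank 9.

9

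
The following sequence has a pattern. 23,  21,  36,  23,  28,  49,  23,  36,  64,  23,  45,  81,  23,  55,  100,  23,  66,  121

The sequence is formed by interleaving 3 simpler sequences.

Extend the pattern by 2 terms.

23, 78

Taking every 3rd term gives 3 separate tracks.
Subsequence A: 23, 23, 23, 23, 23, 23. Always 23.
Subsequence B: 21, 28, 36, 45, 55, 66. Triangular numbers starting at T_6.
Subsequence C: 36, 49, 64, 81, 100, 121. Perfect squares starting at 6².
Term 19 comes from subsequence A (its 7th entry): 23.
Term 20 comes from subsequence B (its 7th entry): 78.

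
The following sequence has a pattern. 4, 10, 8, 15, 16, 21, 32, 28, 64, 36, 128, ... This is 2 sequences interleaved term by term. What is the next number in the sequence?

Positions 1, 3, 5, … form one subsequence and positions 2, 4, 6, … form another.
Stream A: 4, 8, 16, 32, 64, 128 — a geometric progression (common ratio 2).
Stream B: 10, 15, 21, 28, 36 — triangular numbers n(n+1)/2 for n = 4, 5, ….
Term 12 comes from stream B (its 6th entry): 45.

45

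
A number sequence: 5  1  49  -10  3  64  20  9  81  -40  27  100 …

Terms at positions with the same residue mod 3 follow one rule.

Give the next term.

80

The terms cycle through 3 interleaved subsequences.
Subsequence A: 5, -10, 20, -40 — a geometric progression (common ratio -2).
Subsequence B: 1, 3, 9, 27 — powers of 3.
Subsequence C: 49, 64, 81, 100 — consecutive squares n² from n = 7.
Position 13 falls in subsequence A as its term 5, giving 80.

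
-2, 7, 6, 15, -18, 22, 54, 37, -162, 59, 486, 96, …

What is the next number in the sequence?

-1458

The terms cycle through 2 interleaved subsequences.
Stream A = -2, 6, -18, 54, -162, 486: a geometric progression (common ratio -3).
Stream B = 7, 15, 22, 37, 59, 96: each term equals the sum of the previous two.
The 13th slot belongs to stream A; its 7th term is -1458.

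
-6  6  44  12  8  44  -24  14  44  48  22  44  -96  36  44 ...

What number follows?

Taking every 3rd term gives 3 separate tracks.
Track A = -6, 12, -24, 48, -96: multiplying by -2 each time.
Track B = 6, 8, 14, 22, 36: Fibonacci-style (each term is the sum of the two before it).
Track C = 44, 44, 44, 44, 44: the constant sequence 44.
Position 16 falls in track A as its term 6, giving 192.

192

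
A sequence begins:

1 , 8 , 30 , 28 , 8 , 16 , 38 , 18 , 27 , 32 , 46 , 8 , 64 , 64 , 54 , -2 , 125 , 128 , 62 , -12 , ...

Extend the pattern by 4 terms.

216, 256, 70, -22

Split by position mod 4 into 4 tracks.
Track A: 1, 8, 27, 64, 125 (the cubes 1³, 2³, 3³, …).
Track B: 8, 16, 32, 64, 128 (powers 2^3, 2^4, 2^5, …).
Track C: 30, 38, 46, 54, 62 (linear: a_n = 22 + 8·n).
Track D: 28, 18, 8, -2, -12 (arithmetic with common difference −10).
Position 21 → track A, term 6 = 216.
Term 22 comes from track B (its 6th entry): 256.
The 23rd slot belongs to track C; its 6th term is 70.
The 24th slot belongs to track D; its 6th term is -22.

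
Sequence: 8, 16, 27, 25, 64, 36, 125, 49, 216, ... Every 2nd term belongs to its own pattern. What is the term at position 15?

729

Split by position mod 2 into 2 tracks.
Track A = 8, 27, 64, 125, 216: perfect cubes starting at 2³.
Track B = 16, 25, 36, 49: consecutive squares n² from n = 4.
The 15th slot belongs to track A; its 8th term is 729.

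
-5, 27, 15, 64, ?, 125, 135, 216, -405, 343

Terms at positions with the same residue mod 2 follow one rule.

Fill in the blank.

Split by position mod 2 into 2 tracks.
Stream A: -5, 15, ?, 135, -405. Geometric, ×-3 each step.
Stream B: 27, 64, 125, 216, 343. The cubes 3³, 4³, 5³, ….
Stream A's pattern makes the blank -45.

-45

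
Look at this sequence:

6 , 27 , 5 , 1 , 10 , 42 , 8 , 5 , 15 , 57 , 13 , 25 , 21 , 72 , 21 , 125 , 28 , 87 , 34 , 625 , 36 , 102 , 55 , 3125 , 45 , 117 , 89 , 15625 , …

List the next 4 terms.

55, 132, 144, 78125

Split by position mod 4 into 4 tracks.
Track A: 6, 10, 15, 21, 28, 36, 45. Triangular numbers n(n+1)/2 for n = 3, 4, ….
Track B: 27, 42, 57, 72, 87, 102, 117. Arithmetic, step +15.
Track C: 5, 8, 13, 21, 34, 55, 89. Each term equals the sum of the previous two.
Track D: 1, 5, 25, 125, 625, 3125, 15625. Successive powers of 5.
The 29th slot belongs to track A; its 8th term is 55.
Term 30 comes from track B (its 8th entry): 132.
Position 31 falls in track C as its term 8, giving 144.
Term 32 comes from track D (its 8th entry): 78125.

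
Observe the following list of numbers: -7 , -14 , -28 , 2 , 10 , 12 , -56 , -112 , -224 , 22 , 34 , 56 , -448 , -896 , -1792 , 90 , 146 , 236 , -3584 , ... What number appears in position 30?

4236

Reading positions in blocks of 6 reveals the pattern AAABBB — 2 tracks woven together.
Subsequence A: -7, -14, -28, -56, -112, -224, -448, -896, -1792, -3584. Geometric with ratio 2.
Subsequence B: 2, 10, 12, 22, 34, 56, 90, 146, 236. Each term equals the sum of the previous two.
Position 30 falls in subsequence B as its term 15, giving 4236.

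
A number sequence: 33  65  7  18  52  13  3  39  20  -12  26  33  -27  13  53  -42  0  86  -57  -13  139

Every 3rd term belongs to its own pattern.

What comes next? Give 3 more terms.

-72, -26, 225

Taking every 3rd term gives 3 separate tracks.
Track A: 33, 18, 3, -12, -27, -42, -57 — linear: a_n = 48 − 15·n.
Track B: 65, 52, 39, 26, 13, 0, -13 — linear: a_n = 78 − 13·n.
Track C: 7, 13, 20, 33, 53, 86, 139 — Fibonacci-style (each term is the sum of the two before it).
Term 22 comes from track A (its 8th entry): -72.
Position 23 → track B, term 8 = -26.
Position 24 falls in track C as its term 8, giving 225.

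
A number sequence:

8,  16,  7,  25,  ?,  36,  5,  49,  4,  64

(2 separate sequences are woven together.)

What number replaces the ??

6

Split by position mod 2 into 2 tracks.
Track A is 8, 7, ?, 5, 4, which is linear: a_n = 9 − n.
Track B is 16, 25, 36, 49, 64, which is the squares 4², 5², 6², ….
Track A's pattern makes the blank 6.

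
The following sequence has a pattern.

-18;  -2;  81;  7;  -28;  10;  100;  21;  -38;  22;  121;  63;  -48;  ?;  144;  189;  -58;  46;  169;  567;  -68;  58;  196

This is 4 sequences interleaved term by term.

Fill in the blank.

34

The terms cycle through 4 interleaved subsequences.
Track A is -18, -28, -38, -48, -58, -68, which is arithmetic, step −10.
Track B is -2, 10, 22, ?, 46, 58, which is adding 12 each time.
Track C is 81, 100, 121, 144, 169, 196, which is the squares 9², 10², 11², ….
Track D is 7, 21, 63, 189, 567, which is multiplying by 3 each time.
So the missing entry in track B is 34.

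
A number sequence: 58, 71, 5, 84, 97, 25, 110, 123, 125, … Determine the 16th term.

Reading positions in blocks of 3 reveals the pattern AAB — 2 tracks woven together.
Stream A: 58, 71, 84, 97, 110, 123. Linear: a_n = 45 + 13·n.
Stream B: 5, 25, 125. Successive powers of 5.
Term 16 comes from stream A (its 11th entry): 188.

188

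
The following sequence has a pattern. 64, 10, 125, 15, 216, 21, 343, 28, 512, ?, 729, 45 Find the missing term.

Positions 1, 3, 5, … form one subsequence and positions 2, 4, 6, … form another.
Track A: 64, 125, 216, 343, 512, 729. Consecutive cubes n³ from n = 4.
Track B: 10, 15, 21, 28, ?, 45. Triangular numbers starting at T_4.
The gap is track B's term 5; the rule gives 36.

36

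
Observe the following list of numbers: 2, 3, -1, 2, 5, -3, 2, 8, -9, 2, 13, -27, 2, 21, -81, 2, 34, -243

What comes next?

Read the sequence 3 terms at a time; column i is its own pattern.
Track A = 2, 2, 2, 2, 2, 2: the constant sequence 2.
Track B = 3, 5, 8, 13, 21, 34: each term equals the sum of the previous two.
Track C = -1, -3, -9, -27, -81, -243: geometric with ratio 3.
Position 19 → track A, term 7 = 2.

2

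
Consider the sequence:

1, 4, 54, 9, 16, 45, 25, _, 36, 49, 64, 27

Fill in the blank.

36

The slot pattern repeats as AAB (period 3), so there are 2 interleaved tracks.
Stream A is 1, 4, 9, 16, 25, ?, 49, 64, which is perfect squares starting at 1².
Stream B is 54, 45, 36, 27, which is linear: a_n = 63 − 9·n.
The gap is stream A's term 6; the rule gives 36.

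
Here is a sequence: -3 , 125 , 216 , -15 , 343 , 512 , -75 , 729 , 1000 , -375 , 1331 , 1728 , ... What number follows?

-1875

The slot pattern repeats as ABB (period 3), so there are 2 interleaved tracks.
Track A = -3, -15, -75, -375: multiplying by 5 each time.
Track B = 125, 216, 343, 512, 729, 1000, 1331, 1728: the cubes 5³, 6³, 7³, ….
Position 13 falls in track A as its term 5, giving -1875.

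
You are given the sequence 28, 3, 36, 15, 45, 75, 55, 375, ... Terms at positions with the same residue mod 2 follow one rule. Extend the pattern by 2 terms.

The terms cycle through 2 interleaved subsequences.
Track A: 28, 36, 45, 55. Triangular numbers n(n+1)/2 for n = 7, 8, ….
Track B: 3, 15, 75, 375. Multiplying by 5 each time.
Position 9 falls in track A as its term 5, giving 66.
Term 10 comes from track B (its 5th entry): 1875.

66, 1875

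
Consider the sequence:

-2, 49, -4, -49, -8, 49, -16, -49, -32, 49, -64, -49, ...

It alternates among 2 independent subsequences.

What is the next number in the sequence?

Taking every 2nd term gives 2 separate tracks.
Track A is -2, -4, -8, -16, -32, -64, which is a geometric progression (common ratio 2).
Track B is 49, -49, 49, -49, 49, -49, which is the oscillation 49·(−1)^(n+1).
Position 13 falls in track A as its term 7, giving -128.

-128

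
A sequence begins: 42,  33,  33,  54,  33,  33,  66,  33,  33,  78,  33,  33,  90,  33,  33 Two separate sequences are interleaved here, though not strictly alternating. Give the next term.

Reading positions in blocks of 3 reveals the pattern ABB — 2 tracks woven together.
Track A: 42, 54, 66, 78, 90 (arithmetic, step +12).
Track B: 33, 33, 33, 33, 33, 33, 33, 33, 33, 33 (the constant sequence 33).
Term 16 comes from track A (its 6th entry): 102.

102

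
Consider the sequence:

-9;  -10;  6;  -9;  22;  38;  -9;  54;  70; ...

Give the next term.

-9

The slot pattern repeats as ABB (period 3), so there are 2 interleaved tracks.
Subsequence A is -9, -9, -9, which is constant -9.
Subsequence B is -10, 6, 22, 38, 54, 70, which is adding 16 each time.
The 10th slot belongs to subsequence A; its 4th term is -9.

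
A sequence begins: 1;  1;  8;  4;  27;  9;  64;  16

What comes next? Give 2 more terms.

Odd-indexed and even-indexed terms follow separate rules.
Subsequence A: 1, 8, 27, 64. The cubes 1³, 2³, 3³, ….
Subsequence B: 1, 4, 9, 16. Perfect squares starting at 1².
Term 9 comes from subsequence A (its 5th entry): 125.
Position 10 falls in subsequence B as its term 5, giving 25.

125, 25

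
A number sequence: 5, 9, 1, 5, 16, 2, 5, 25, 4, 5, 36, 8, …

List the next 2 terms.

Read the sequence 3 terms at a time; column i is its own pattern.
Track A is 5, 5, 5, 5, which is always 5.
Track B is 9, 16, 25, 36, which is perfect squares starting at 3².
Track C is 1, 2, 4, 8, which is powers 2^0, 2^1, 2^2, ….
Position 13 falls in track A as its term 5, giving 5.
Term 14 comes from track B (its 5th entry): 49.

5, 49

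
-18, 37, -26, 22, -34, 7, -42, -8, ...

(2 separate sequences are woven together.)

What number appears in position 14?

-53

The terms cycle through 2 interleaved subsequences.
Stream A = -18, -26, -34, -42: arithmetic, step −8.
Stream B = 37, 22, 7, -8: subtracting 15 each time.
The 14th slot belongs to stream B; its 7th term is -53.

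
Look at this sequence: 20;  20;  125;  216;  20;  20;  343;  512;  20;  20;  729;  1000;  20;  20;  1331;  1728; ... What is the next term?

20

Reading positions in blocks of 4 reveals the pattern AABB — 2 tracks woven together.
Subsequence A: 20, 20, 20, 20, 20, 20, 20, 20 (always 20).
Subsequence B: 125, 216, 343, 512, 729, 1000, 1331, 1728 (consecutive cubes n³ from n = 5).
Term 17 comes from subsequence A (its 9th entry): 20.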